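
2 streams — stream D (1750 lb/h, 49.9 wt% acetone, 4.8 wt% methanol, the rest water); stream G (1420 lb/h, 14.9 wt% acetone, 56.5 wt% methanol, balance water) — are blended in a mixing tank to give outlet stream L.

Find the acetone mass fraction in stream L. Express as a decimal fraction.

Total flow out = 1750 + 1420 = 3170 lb/h.
acetone in = 1750×0.499 + 1420×0.149 = 1084.8 lb/h.
acetone mass fraction in L = 1084.8/3170 = 0.342.

0.342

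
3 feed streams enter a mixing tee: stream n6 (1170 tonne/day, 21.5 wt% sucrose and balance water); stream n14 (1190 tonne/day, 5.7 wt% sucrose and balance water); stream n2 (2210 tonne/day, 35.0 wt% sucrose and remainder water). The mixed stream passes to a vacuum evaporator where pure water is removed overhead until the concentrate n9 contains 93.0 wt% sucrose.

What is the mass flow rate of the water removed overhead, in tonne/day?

3395 tonne/day

sucrose entering = 1170×0.215 + 1190×0.057 + 2210×0.350 = 1092.9 tonne/day.
All sucrose reports to n9, so n9 = 1092.9/0.930 = 1175.1 tonne/day.
Total feed = 4570 tonne/day; overhead = 4570 − 1175.1 = 3394.9 tonne/day.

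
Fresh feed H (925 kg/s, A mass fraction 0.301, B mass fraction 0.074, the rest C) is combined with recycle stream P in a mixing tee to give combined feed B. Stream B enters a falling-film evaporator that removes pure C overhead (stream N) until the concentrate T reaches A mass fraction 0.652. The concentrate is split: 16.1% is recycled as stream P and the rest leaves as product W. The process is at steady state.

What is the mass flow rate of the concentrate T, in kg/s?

Overall A balance (none leaves overhead): A in fresh feed = A in product, i.e. 925×0.301 = (1−0.161)·T·0.652.
T = 278.43/(0.652×0.839) = 508.98 kg/s.

509 kg/s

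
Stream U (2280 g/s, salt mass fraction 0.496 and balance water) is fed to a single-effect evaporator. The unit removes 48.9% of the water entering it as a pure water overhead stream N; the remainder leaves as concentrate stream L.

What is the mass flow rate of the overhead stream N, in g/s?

561.9 g/s

water entering = 2280×0.504 = 1149.1 g/s; overhead removed = 0.489×1149.1 = 561.92 g/s.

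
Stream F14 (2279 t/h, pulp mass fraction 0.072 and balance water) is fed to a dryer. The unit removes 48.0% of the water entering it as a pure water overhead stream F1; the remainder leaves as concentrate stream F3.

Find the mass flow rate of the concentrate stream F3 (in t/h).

1264 t/h

water entering = 2279×0.928 = 2114.9 t/h; overhead removed = 0.480×2114.9 = 1015.2 t/h.
Concentrate = 2279 − 1015.2 = 1263.8 t/h.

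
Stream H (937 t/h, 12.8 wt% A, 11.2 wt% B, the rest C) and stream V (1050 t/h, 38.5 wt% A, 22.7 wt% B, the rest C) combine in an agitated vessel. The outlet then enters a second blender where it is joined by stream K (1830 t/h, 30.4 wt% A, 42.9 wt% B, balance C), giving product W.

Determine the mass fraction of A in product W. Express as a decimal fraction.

0.283

Overall, product flow = 3817 t/h.
A in = 937×0.128 + 1050×0.385 + 1830×0.304 = 1080.5 t/h.
A fraction in W = 0.283.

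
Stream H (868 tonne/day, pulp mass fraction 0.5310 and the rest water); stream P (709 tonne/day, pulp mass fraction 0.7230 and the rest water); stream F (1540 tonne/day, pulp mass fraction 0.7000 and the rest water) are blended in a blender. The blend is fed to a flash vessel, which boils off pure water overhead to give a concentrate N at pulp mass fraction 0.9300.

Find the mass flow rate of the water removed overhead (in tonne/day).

pulp entering = 868×0.531 + 709×0.723 + 1540×0.700 = 2051.5 tonne/day.
All pulp reports to N, so N = 2051.5/0.930 = 2205.9 tonne/day.
Total feed = 3117 tonne/day; overhead = 3117 − 2205.9 = 911.07 tonne/day.

911.1 tonne/day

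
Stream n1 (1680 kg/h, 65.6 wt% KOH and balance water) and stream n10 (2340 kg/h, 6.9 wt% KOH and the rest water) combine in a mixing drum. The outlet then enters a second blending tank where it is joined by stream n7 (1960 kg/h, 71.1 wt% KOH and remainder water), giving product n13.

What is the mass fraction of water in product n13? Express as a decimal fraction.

0.556

Overall, product flow = 5980 kg/h.
water in = 1680×0.344 + 2340×0.931 + 1960×0.289 = 3322.9 kg/h.
water fraction in n13 = 0.556.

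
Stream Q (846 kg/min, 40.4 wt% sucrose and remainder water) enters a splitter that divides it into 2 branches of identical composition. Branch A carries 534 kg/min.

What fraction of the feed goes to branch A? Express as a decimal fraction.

0.631

Fraction to A = 534/846 = 0.6312.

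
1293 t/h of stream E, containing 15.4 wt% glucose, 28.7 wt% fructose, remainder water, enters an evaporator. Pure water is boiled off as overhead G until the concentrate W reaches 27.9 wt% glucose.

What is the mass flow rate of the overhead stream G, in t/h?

579.3 t/h

glucose is conserved: 1293×0.154 = 199.12 t/h all reports to the concentrate.
Concentrate = 199.12/(target fraction) = 713.7 t/h.
Overhead = 1293 − 713.7 = 579.3 t/h.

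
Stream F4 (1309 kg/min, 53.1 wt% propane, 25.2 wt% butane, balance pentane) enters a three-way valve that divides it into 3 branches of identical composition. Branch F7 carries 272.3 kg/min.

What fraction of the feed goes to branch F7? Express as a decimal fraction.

Fraction to F7 = 272.3/1309 = 0.2080.

0.208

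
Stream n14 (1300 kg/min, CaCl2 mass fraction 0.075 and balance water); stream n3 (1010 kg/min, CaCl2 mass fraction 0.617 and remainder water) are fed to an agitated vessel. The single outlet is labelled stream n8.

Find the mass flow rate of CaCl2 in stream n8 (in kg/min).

CaCl2 out = CaCl2 in = 1300×0.075 + 1010×0.617 = 720.67 kg/min.

720.7 kg/min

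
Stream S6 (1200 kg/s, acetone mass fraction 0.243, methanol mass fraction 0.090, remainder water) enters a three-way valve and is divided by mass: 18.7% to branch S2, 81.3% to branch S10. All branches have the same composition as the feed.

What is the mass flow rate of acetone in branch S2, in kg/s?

Branch S2 total = 0.187×1200 = 224.4 kg/s.
acetone in S2 = 0.243×224.4 = 54.529 kg/s.

54.53 kg/s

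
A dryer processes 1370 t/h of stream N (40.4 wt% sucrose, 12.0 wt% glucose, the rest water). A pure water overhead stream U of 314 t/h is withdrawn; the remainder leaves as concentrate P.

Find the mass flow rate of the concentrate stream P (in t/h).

1056 t/h

Concentrate = 1370 − 314 = 1056 t/h.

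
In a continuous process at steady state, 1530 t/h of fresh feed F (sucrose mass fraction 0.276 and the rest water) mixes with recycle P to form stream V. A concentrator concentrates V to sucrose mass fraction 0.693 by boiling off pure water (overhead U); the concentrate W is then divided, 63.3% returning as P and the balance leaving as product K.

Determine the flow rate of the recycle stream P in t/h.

1051 t/h

Overall sucrose balance (none leaves overhead): sucrose in fresh feed = sucrose in product, i.e. 1530×0.276 = (1−0.633)·W·0.693.
W = 422.28/(0.693×0.367) = 1660.4 t/h.
Recycle P = 0.633×1660.4 = 1051 t/h.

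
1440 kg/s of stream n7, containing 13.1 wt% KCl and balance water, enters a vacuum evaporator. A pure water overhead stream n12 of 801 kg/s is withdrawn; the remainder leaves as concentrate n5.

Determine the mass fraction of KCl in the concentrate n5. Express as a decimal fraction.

KCl is not removed: 1440×0.131 = 188.64 kg/s of KCl enters n5.
Concentrate = 1440 − 801 = 639 kg/s.
Mass fraction = 188.64/639 = 0.295.

0.295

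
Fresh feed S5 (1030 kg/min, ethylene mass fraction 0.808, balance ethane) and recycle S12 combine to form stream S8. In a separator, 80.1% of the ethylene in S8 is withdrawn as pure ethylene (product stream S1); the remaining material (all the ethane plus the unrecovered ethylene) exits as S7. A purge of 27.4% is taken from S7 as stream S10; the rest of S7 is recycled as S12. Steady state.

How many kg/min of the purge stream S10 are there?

250.8 kg/min

ethane enters only via S5 and leaves only via the purge: 1030×0.192 = 0.274×(ethane in S7), and the separator passes all ethane, so ethane in S8 = ethane in S7 = 721.75 kg/min.
ethylene in S8: m_A = 1030×0.808 + (1−0.274)·(1−0.801)·m_A, so m_A = 832.24/0.8555 = 972.78 kg/min.
S7 = (1−0.801)×972.78 + 721.75 = 915.34 kg/min.
Purge S10 = 0.274×915.34 = 250.8 kg/min.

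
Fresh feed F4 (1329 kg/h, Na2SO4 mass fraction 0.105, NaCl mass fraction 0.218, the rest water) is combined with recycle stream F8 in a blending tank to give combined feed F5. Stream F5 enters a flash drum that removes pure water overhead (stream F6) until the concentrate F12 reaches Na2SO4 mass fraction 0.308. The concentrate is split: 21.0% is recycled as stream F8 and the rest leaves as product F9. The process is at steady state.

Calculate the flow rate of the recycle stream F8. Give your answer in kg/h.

Overall Na2SO4 balance (none leaves overhead): Na2SO4 in fresh feed = Na2SO4 in product, i.e. 1329×0.105 = (1−0.210)·F12·0.308.
F12 = 139.54/(0.308×0.790) = 573.5 kg/h.
Recycle F8 = 0.210×573.5 = 120.44 kg/h.

120.4 kg/h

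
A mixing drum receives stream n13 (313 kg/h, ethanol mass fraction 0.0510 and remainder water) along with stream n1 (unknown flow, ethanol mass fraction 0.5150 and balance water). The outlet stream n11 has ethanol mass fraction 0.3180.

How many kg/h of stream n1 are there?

424.2 kg/h

Let n1 be the unknown flow. Total out = 313 + n1.
ethanol balance: 15.963 + 0.515·n1 = 0.318·(313 + n1)
(0.515 − 0.318)·n1 = 0.318×313 − 15.963 = 83.571
n1 = 83.571 / 0.197 = 424.22 kg/h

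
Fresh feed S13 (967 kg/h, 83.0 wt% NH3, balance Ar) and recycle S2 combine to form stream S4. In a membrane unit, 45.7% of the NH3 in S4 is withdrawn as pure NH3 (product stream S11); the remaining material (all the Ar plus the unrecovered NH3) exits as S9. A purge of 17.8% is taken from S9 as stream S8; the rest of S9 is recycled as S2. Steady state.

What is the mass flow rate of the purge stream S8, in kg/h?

Ar enters only via S13 and leaves only via the purge: 967×0.170 = 0.178×(Ar in S9), and the membrane unit passes all Ar, so Ar in S4 = Ar in S9 = 923.54 kg/h.
NH3 in S4: m_A = 967×0.830 + (1−0.178)·(1−0.457)·m_A, so m_A = 802.61/0.5537 = 1449.7 kg/h.
S9 = (1−0.457)×1449.7 + 923.54 = 1710.7 kg/h.
Purge S8 = 0.178×1710.7 = 304.51 kg/h.

304.5 kg/h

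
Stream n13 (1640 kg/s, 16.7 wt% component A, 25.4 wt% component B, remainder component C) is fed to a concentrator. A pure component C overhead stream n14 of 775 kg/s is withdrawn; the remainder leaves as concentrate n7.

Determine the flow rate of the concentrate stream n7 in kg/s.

865 kg/s

Concentrate = 1640 − 775 = 865 kg/s.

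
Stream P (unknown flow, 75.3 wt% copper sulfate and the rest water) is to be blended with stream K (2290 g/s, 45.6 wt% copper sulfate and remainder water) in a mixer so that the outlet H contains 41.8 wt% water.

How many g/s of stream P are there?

Let P be the unknown flow. Total out = 2290 + P.
water balance: 1245.8 + 0.247·P = 0.418·(2290 + P)
(0.247 − 0.418)·P = 0.418×2290 − 1245.8 = -288.54
P = -288.54 / -0.171 = 1687.4 g/s

1687 g/s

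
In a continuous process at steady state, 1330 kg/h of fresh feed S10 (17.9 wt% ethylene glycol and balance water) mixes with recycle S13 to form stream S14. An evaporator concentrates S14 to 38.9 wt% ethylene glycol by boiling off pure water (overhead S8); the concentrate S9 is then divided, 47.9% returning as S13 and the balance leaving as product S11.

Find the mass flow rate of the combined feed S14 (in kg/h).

1893 kg/h

Overall ethylene glycol balance (none leaves overhead): ethylene glycol in fresh feed = ethylene glycol in product, i.e. 1330×0.179 = (1−0.479)·S9·0.389.
S9 = 238.07/(0.389×0.521) = 1174.7 kg/h.
Recycle S13 = 0.479×1174.7 = 562.67 kg/h.
Combined feed S14 = 1330 + 562.67 = 1892.7 kg/h.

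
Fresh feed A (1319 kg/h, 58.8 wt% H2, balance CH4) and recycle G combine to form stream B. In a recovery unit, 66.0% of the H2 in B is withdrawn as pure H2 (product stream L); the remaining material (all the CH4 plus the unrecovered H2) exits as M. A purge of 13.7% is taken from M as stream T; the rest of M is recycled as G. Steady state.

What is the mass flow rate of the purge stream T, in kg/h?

CH4 enters only via A and leaves only via the purge: 1319×0.412 = 0.137×(CH4 in M), and the recovery unit passes all CH4, so CH4 in B = CH4 in M = 3966.6 kg/h.
H2 in B: m_A = 1319×0.588 + (1−0.137)·(1−0.660)·m_A, so m_A = 775.57/0.7066 = 1097.6 kg/h.
M = (1−0.660)×1097.6 + 3966.6 = 4339.8 kg/h.
Purge T = 0.137×4339.8 = 594.56 kg/h.

594.6 kg/h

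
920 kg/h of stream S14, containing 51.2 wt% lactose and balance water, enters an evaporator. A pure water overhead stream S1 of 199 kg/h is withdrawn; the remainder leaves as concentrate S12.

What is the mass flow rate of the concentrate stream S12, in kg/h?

Concentrate = 920 − 199 = 721 kg/h.

721 kg/h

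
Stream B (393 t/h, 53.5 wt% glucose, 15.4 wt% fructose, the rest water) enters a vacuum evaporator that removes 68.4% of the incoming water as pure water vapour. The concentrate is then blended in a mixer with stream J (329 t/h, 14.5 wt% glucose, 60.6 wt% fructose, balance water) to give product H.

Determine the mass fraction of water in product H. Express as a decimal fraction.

Vapour removed = 0.684×0.311×393 = 83.601 t/h; concentrate = 309.4 t/h.
water reaching the mixer = 38.622 (from concentrate) + 329×0.249 = 120.54 t/h.
Product flow = 309.4 + 329 = 638.4 t/h; water fraction = 0.189.

0.189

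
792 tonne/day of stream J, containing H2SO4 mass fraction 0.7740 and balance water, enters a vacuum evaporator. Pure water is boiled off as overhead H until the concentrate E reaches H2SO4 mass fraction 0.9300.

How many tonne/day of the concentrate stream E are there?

659.1 tonne/day

H2SO4 is conserved: 792×0.774 = 613.01 tonne/day all reports to the concentrate.
Concentrate = 613.01/(target fraction) = 659.15 tonne/day.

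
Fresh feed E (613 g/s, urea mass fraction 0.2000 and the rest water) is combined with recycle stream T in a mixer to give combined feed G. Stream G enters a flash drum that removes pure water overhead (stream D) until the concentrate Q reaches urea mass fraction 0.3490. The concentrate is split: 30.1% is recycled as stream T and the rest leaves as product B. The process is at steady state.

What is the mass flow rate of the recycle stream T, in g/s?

Overall urea balance (none leaves overhead): urea in fresh feed = urea in product, i.e. 613×0.200 = (1−0.301)·Q·0.349.
Q = 122.6/(0.349×0.699) = 502.56 g/s.
Recycle T = 0.301×502.56 = 151.27 g/s.

151.3 g/s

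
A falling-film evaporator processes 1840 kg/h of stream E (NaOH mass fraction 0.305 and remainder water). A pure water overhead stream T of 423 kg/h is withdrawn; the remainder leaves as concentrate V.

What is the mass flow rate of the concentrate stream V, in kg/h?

Concentrate = 1840 − 423 = 1417 kg/h.

1417 kg/h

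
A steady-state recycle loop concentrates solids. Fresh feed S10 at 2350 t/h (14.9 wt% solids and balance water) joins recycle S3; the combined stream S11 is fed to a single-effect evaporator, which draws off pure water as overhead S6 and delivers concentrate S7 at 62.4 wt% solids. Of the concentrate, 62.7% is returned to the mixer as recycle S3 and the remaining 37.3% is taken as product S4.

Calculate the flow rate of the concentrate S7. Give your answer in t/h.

1504 t/h

Overall solids balance (none leaves overhead): solids in fresh feed = solids in product, i.e. 2350×0.149 = (1−0.627)·S7·0.624.
S7 = 350.15/(0.624×0.373) = 1504.4 t/h.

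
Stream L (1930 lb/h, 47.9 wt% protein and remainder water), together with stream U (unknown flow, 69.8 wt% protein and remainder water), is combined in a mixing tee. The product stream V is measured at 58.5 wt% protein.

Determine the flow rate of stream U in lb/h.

1810 lb/h

Let U be the unknown flow. Total out = 1930 + U.
protein balance: 924.47 + 0.698·U = 0.585·(1930 + U)
(0.698 − 0.585)·U = 0.585×1930 − 924.47 = 204.58
U = 204.58 / 0.113 = 1810.4 lb/h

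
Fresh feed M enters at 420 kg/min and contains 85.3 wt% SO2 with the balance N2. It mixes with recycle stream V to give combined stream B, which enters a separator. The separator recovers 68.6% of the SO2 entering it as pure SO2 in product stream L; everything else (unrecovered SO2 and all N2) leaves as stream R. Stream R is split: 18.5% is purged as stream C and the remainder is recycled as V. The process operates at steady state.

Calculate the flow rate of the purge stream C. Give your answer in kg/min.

N2 enters only via M and leaves only via the purge: 420×0.147 = 0.185×(N2 in R), and the separator passes all N2, so N2 in B = N2 in R = 333.73 kg/min.
SO2 in B: m_A = 420×0.853 + (1−0.185)·(1−0.686)·m_A, so m_A = 358.26/0.7441 = 481.47 kg/min.
R = (1−0.686)×481.47 + 333.73 = 484.91 kg/min.
Purge C = 0.185×484.91 = 89.709 kg/min.

89.71 kg/min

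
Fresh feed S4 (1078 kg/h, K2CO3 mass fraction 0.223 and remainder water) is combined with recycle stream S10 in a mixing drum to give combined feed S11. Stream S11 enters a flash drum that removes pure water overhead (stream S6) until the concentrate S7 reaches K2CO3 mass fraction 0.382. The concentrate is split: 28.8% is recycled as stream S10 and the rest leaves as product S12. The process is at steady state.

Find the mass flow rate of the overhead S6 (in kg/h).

448.7 kg/h

Overall K2CO3 balance (none leaves overhead): K2CO3 in fresh feed = K2CO3 in product, i.e. 1078×0.223 = (1−0.288)·S7·0.382.
S7 = 240.39/(0.382×0.712) = 883.85 kg/h.
Recycle S10 = 0.288×883.85 = 254.55 kg/h.
Combined feed S11 = 1078 + 254.55 = 1332.5 kg/h.
Overhead S6 = S11 − S7 = 1332.5 − 883.85 = 448.7 kg/h.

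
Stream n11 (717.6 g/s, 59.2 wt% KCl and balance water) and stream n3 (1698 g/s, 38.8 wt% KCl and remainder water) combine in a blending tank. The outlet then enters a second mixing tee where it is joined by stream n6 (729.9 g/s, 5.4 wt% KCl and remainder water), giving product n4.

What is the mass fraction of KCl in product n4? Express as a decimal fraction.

0.3570

Overall, product flow = 3145.5 g/s.
KCl in = 717.6×0.592 + 1698×0.388 + 729.9×0.054 = 1123.1 g/s.
KCl fraction in n4 = 0.3570.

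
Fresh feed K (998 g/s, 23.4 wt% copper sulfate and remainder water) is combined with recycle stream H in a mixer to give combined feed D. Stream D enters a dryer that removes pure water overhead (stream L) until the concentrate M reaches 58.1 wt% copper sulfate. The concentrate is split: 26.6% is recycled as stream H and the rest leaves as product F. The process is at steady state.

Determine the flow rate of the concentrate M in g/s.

547.6 g/s

Overall copper sulfate balance (none leaves overhead): copper sulfate in fresh feed = copper sulfate in product, i.e. 998×0.234 = (1−0.266)·M·0.581.
M = 233.53/(0.581×0.734) = 547.61 g/s.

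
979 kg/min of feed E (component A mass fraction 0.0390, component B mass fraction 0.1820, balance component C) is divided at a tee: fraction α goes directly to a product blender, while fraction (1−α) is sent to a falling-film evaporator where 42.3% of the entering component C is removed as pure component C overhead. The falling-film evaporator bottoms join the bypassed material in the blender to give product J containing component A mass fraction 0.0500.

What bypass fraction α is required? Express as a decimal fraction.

All 979×0.039 = 38.181 kg/min of component A reaches J, so J = 38.181/0.050 = 763.62 kg/min and vapour = 215.38 kg/min.
The evaporator receives (1−α)·979 of feed at 0.779 component C and removes 0.423 of that component C:
0.423×0.779×(1−α)×979 = 215.38
(1−α) = 215.38/322.6 = 0.6676;  α = 0.3324.

0.332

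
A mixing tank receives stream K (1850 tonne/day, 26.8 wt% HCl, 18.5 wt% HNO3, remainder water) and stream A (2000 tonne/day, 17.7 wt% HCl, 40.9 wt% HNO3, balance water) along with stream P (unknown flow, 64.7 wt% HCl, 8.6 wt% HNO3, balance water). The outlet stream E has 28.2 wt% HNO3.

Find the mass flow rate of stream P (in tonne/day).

380.4 tonne/day

Let P be the unknown flow. Total out = 3850 + P.
HNO3 balance: 1160.2 + 0.086·P = 0.282·(3850 + P)
(0.086 − 0.282)·P = 0.282×3850 − 1160.2 = -74.55
P = -74.55 / -0.196 = 380.36 tonne/day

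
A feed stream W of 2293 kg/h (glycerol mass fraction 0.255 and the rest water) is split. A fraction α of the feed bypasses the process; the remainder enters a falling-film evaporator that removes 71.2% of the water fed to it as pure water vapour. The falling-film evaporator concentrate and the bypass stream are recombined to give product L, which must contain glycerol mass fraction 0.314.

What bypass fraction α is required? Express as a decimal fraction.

All 2293×0.255 = 584.72 kg/h of glycerol reaches L, so L = 584.72/0.314 = 1862.1 kg/h and vapour = 430.85 kg/h.
The evaporator receives (1−α)·2293 of feed at 0.745 water and removes 0.712 of that water:
0.712×0.745×(1−α)×2293 = 430.85
(1−α) = 430.85/1216.3 = 0.3542;  α = 0.6458.

0.646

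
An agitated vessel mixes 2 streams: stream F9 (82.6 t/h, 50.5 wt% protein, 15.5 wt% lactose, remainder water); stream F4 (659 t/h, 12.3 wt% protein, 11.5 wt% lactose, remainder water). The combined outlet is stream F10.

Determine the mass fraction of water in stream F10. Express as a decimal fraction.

0.7150

Total flow out = 82.6 + 659 = 741.6 t/h.
water in = 82.6×0.340 + 659×0.762 = 530.24 t/h.
water mass fraction in F10 = 530.24/741.6 = 0.7150.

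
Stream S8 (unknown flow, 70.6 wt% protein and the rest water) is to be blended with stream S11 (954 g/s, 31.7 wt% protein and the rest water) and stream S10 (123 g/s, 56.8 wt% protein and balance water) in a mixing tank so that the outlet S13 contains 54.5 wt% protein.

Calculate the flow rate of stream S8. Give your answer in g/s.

Let S8 be the unknown flow. Total out = 1077 + S8.
protein balance: 372.28 + 0.706·S8 = 0.545·(1077 + S8)
(0.706 − 0.545)·S8 = 0.545×1077 − 372.28 = 214.68
S8 = 214.68 / 0.161 = 1333.4 g/s

1333 g/s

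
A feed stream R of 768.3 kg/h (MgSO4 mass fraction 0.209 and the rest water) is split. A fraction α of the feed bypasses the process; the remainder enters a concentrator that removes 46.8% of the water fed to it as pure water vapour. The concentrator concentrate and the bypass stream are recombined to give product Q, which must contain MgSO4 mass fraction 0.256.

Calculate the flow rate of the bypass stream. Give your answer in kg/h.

387.3 kg/h

All 768.3×0.209 = 160.57 kg/h of MgSO4 reaches Q, so Q = 160.57/0.256 = 627.24 kg/h and vapour = 141.06 kg/h.
The evaporator receives (1−α)·768.3 of feed at 0.791 water and removes 0.468 of that water:
0.468×0.791×(1−α)×768.3 = 141.06
(1−α) = 141.06/284.42 = 0.4959;  α = 0.5041.
Bypass flow = 0.5041×768.3 = 387.26 kg/h.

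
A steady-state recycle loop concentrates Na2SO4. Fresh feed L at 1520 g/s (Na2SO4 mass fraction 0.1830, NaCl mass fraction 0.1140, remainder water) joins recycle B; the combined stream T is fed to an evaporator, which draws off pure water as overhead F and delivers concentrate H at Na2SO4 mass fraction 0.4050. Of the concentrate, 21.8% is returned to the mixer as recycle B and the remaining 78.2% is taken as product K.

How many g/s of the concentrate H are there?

878.3 g/s

Overall Na2SO4 balance (none leaves overhead): Na2SO4 in fresh feed = Na2SO4 in product, i.e. 1520×0.183 = (1−0.218)·H·0.405.
H = 278.16/(0.405×0.782) = 878.28 g/s.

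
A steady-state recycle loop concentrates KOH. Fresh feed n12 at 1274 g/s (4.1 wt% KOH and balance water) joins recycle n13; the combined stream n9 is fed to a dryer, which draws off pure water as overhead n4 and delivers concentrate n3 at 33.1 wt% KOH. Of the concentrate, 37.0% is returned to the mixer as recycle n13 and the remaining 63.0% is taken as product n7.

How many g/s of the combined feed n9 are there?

1367 g/s

Overall KOH balance (none leaves overhead): KOH in fresh feed = KOH in product, i.e. 1274×0.041 = (1−0.370)·n3·0.331.
n3 = 52.234/(0.331×0.630) = 250.49 g/s.
Recycle n13 = 0.370×250.49 = 92.68 g/s.
Combined feed n9 = 1274 + 92.68 = 1366.7 g/s.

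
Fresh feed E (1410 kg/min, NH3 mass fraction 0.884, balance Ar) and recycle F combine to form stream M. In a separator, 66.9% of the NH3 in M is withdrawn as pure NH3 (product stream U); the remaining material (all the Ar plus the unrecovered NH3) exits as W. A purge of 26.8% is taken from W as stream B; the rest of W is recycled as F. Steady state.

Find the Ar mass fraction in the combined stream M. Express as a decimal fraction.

Ar enters only via E and leaves only via the purge: 1410×0.116 = 0.268×(Ar in W), and the separator passes all Ar, so Ar in M = Ar in W = 610.3 kg/min.
NH3 in M: m_A = 1410×0.884 + (1−0.268)·(1−0.669)·m_A, so m_A = 1246.4/0.7577 = 1645 kg/min.
M = 1645 + 610.3 = 2255.3 kg/min.
Ar fraction in M = 610.3/2255.3 = 0.271.

0.271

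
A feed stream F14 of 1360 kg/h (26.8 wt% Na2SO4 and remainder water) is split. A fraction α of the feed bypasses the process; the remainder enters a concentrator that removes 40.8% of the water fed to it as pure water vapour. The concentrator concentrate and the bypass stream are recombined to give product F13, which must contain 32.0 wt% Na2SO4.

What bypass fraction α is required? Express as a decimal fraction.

All 1360×0.268 = 364.48 kg/h of Na2SO4 reaches F13, so F13 = 364.48/0.320 = 1139 kg/h and vapour = 221 kg/h.
The evaporator receives (1−α)·1360 of feed at 0.732 water and removes 0.408 of that water:
0.408×0.732×(1−α)×1360 = 221
(1−α) = 221/406.17 = 0.5441;  α = 0.4559.

0.456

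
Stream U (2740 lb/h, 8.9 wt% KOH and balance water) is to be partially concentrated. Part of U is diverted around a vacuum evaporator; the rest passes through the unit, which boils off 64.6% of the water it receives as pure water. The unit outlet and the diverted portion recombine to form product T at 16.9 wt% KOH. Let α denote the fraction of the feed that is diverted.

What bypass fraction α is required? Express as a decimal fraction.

All 2740×0.089 = 243.86 lb/h of KOH reaches T, so T = 243.86/0.169 = 1443 lb/h and vapour = 1297 lb/h.
The evaporator receives (1−α)·2740 of feed at 0.911 water and removes 0.646 of that water:
0.646×0.911×(1−α)×2740 = 1297
(1−α) = 1297/1612.5 = 0.8044;  α = 0.1956.

0.196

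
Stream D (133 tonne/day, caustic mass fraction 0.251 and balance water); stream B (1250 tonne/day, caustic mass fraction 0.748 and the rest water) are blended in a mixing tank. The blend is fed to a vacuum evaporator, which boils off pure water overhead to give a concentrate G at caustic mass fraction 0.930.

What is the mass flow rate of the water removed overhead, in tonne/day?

caustic entering = 133×0.251 + 1250×0.748 = 968.38 tonne/day.
All caustic reports to G, so G = 968.38/0.930 = 1041.3 tonne/day.
Total feed = 1383 tonne/day; overhead = 1383 − 1041.3 = 341.73 tonne/day.

341.7 tonne/day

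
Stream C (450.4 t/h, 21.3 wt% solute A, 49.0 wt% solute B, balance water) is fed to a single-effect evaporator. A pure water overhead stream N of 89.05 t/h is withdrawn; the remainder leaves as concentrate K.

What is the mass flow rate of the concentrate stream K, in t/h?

361.3 t/h

Concentrate = 450.4 − 89.05 = 361.35 t/h.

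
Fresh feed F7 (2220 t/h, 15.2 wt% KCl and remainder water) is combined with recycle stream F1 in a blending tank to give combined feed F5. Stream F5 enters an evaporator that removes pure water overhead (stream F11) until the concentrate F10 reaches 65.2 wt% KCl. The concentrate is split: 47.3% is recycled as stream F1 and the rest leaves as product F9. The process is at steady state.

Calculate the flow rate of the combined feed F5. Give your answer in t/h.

2685 t/h

Overall KCl balance (none leaves overhead): KCl in fresh feed = KCl in product, i.e. 2220×0.152 = (1−0.473)·F10·0.652.
F10 = 337.44/(0.652×0.527) = 982.06 t/h.
Recycle F1 = 0.473×982.06 = 464.51 t/h.
Combined feed F5 = 2220 + 464.51 = 2684.5 t/h.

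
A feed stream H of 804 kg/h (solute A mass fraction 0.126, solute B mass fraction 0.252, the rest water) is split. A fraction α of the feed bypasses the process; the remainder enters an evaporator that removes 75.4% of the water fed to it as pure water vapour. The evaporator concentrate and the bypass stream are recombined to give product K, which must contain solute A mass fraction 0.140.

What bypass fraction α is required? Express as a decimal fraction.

0.787

All 804×0.126 = 101.3 kg/h of solute A reaches K, so K = 101.3/0.140 = 723.6 kg/h and vapour = 80.4 kg/h.
The evaporator receives (1−α)·804 of feed at 0.622 water and removes 0.754 of that water:
0.754×0.622×(1−α)×804 = 80.4
(1−α) = 80.4/377.07 = 0.2132;  α = 0.7868.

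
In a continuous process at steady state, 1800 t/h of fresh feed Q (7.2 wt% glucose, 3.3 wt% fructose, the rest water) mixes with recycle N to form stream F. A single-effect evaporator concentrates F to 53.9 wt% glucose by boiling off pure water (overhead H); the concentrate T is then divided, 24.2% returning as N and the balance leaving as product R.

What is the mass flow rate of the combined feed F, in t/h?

1877 t/h

Overall glucose balance (none leaves overhead): glucose in fresh feed = glucose in product, i.e. 1800×0.072 = (1−0.242)·T·0.539.
T = 129.6/(0.539×0.758) = 317.21 t/h.
Recycle N = 0.242×317.21 = 76.765 t/h.
Combined feed F = 1800 + 76.765 = 1876.8 t/h.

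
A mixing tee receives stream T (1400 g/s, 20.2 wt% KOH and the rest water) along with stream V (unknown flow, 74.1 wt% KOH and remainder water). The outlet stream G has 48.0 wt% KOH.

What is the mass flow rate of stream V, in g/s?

Let V be the unknown flow. Total out = 1400 + V.
KOH balance: 282.8 + 0.741·V = 0.480·(1400 + V)
(0.741 − 0.480)·V = 0.480×1400 − 282.8 = 389.2
V = 389.2 / 0.261 = 1491.2 g/s

1491 g/s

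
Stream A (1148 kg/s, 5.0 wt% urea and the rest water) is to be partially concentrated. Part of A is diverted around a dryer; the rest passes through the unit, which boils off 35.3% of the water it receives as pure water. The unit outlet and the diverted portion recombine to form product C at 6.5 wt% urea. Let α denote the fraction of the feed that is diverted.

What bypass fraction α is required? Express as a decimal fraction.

0.312

All 1148×0.050 = 57.4 kg/s of urea reaches C, so C = 57.4/0.065 = 883.08 kg/s and vapour = 264.92 kg/s.
The evaporator receives (1−α)·1148 of feed at 0.950 water and removes 0.353 of that water:
0.353×0.950×(1−α)×1148 = 264.92
(1−α) = 264.92/384.98 = 0.6881;  α = 0.3119.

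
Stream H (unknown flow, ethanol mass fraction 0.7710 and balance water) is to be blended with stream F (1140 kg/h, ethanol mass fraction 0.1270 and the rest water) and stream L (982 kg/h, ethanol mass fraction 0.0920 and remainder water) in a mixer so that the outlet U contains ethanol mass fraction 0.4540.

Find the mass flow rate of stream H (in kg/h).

2297 kg/h

Let H be the unknown flow. Total out = 2122 + H.
ethanol balance: 235.12 + 0.771·H = 0.454·(2122 + H)
(0.771 − 0.454)·H = 0.454×2122 − 235.12 = 728.26
H = 728.26 / 0.317 = 2297.4 kg/h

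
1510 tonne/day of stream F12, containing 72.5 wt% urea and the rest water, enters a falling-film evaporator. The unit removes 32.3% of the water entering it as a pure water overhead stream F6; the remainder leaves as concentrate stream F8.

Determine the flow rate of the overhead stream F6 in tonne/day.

134.1 tonne/day

water entering = 1510×0.275 = 415.25 tonne/day; overhead removed = 0.323×415.25 = 134.13 tonne/day.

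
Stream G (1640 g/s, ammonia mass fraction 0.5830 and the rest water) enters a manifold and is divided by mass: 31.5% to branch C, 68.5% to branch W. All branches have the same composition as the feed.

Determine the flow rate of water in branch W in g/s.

468.5 g/s

Branch W total = 0.685×1640 = 1123.4 g/s.
water in W = 0.417×1123.4 = 468.46 g/s.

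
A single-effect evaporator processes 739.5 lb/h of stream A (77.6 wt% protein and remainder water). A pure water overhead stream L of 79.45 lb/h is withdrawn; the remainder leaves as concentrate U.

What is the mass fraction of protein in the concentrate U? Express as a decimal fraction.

protein is not removed: 739.5×0.776 = 573.85 lb/h of protein enters U.
Concentrate = 739.5 − 79.45 = 660.05 lb/h.
Mass fraction = 573.85/660.05 = 0.869.

0.869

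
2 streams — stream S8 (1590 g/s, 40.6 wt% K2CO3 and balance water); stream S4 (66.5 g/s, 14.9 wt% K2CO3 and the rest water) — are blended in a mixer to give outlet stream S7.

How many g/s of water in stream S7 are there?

water out = water in = 1590×0.594 + 66.5×0.851 = 1001.1 g/s.

1001 g/s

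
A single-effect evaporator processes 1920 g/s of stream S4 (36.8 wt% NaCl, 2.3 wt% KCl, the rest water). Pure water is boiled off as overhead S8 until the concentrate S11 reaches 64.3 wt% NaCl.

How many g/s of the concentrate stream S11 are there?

NaCl is conserved: 1920×0.368 = 706.56 g/s all reports to the concentrate.
Concentrate = 706.56/(target fraction) = 1098.8 g/s.

1099 g/s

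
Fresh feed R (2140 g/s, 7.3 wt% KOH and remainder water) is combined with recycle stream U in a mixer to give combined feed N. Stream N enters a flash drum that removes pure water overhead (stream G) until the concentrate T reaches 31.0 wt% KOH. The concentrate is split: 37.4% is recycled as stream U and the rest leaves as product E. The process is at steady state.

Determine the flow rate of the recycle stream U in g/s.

301.1 g/s

Overall KOH balance (none leaves overhead): KOH in fresh feed = KOH in product, i.e. 2140×0.073 = (1−0.374)·T·0.310.
T = 156.22/(0.310×0.626) = 805.01 g/s.
Recycle U = 0.374×805.01 = 301.07 g/s.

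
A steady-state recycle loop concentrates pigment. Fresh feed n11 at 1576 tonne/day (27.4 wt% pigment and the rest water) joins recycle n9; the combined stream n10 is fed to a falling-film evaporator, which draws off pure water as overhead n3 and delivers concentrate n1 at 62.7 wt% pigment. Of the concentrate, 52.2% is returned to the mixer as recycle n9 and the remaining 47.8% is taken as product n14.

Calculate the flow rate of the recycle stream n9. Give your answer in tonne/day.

752.1 tonne/day

Overall pigment balance (none leaves overhead): pigment in fresh feed = pigment in product, i.e. 1576×0.274 = (1−0.522)·n1·0.627.
n1 = 431.82/(0.627×0.478) = 1440.8 tonne/day.
Recycle n9 = 0.522×1440.8 = 752.11 tonne/day.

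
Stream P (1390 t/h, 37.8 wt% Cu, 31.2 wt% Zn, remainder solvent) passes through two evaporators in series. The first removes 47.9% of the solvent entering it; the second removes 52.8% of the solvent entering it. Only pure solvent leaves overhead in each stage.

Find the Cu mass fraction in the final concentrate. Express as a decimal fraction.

solvent in feed = 1390×0.310 = 430.9 t/h.
After stage 1: solvent left = (1−0.479)×430.9 = 224.5; stream total = 1183.6 t/h.
After stage 2: solvent left = (1−0.528)×224.5 = 105.96; final concentrate = 1065.1 t/h.
Cu fraction = 525.42/1065.1 = 0.4933.

0.4933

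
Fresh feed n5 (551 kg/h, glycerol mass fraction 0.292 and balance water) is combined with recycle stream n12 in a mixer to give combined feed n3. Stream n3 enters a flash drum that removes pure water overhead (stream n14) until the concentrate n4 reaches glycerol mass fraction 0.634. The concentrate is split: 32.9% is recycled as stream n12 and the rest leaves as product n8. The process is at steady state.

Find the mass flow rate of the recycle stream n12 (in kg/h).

124.4 kg/h

Overall glycerol balance (none leaves overhead): glycerol in fresh feed = glycerol in product, i.e. 551×0.292 = (1−0.329)·n4·0.634.
n4 = 160.89/(0.634×0.671) = 378.2 kg/h.
Recycle n12 = 0.329×378.2 = 124.43 kg/h.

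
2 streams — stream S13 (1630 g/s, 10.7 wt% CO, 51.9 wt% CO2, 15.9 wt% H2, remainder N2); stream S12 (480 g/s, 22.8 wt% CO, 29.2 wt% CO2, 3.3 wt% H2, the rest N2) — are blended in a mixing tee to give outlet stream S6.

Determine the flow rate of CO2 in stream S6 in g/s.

CO2 out = CO2 in = 1630×0.519 + 480×0.292 = 986.13 g/s.

986.1 g/s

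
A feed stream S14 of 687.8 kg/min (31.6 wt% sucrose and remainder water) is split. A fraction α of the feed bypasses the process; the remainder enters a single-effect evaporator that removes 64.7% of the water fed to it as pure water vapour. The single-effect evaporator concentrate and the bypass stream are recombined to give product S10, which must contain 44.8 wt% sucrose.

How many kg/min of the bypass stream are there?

229.9 kg/min

All 687.8×0.316 = 217.34 kg/min of sucrose reaches S10, so S10 = 217.34/0.448 = 485.14 kg/min and vapour = 202.66 kg/min.
The evaporator receives (1−α)·687.8 of feed at 0.684 water and removes 0.647 of that water:
0.647×0.684×(1−α)×687.8 = 202.66
(1−α) = 202.66/304.38 = 0.6658;  α = 0.3342.
Bypass flow = 0.3342×687.8 = 229.87 kg/min.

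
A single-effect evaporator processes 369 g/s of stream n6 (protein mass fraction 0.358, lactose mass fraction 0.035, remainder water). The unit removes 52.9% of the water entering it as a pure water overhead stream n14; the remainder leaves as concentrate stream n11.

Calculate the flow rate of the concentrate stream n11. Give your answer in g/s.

250.5 g/s

water entering = 369×0.607 = 223.98 g/s; overhead removed = 0.529×223.98 = 118.49 g/s.
Concentrate = 369 − 118.49 = 250.51 g/s.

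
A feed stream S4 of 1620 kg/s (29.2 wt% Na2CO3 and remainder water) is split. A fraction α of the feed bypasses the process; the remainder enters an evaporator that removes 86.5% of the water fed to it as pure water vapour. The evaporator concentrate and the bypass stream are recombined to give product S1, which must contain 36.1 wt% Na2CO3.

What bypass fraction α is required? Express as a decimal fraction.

All 1620×0.292 = 473.04 kg/s of Na2CO3 reaches S1, so S1 = 473.04/0.361 = 1310.4 kg/s and vapour = 309.64 kg/s.
The evaporator receives (1−α)·1620 of feed at 0.708 water and removes 0.865 of that water:
0.865×0.708×(1−α)×1620 = 309.64
(1−α) = 309.64/992.12 = 0.3121;  α = 0.6879.

0.688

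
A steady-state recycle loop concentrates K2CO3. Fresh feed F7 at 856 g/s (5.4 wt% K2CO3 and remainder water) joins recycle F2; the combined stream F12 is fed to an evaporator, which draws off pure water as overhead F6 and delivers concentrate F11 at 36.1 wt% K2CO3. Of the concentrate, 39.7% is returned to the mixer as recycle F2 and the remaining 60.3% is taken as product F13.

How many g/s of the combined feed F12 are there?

940.3 g/s

Overall K2CO3 balance (none leaves overhead): K2CO3 in fresh feed = K2CO3 in product, i.e. 856×0.054 = (1−0.397)·F11·0.361.
F11 = 46.224/(0.361×0.603) = 212.35 g/s.
Recycle F2 = 0.397×212.35 = 84.301 g/s.
Combined feed F12 = 856 + 84.301 = 940.3 g/s.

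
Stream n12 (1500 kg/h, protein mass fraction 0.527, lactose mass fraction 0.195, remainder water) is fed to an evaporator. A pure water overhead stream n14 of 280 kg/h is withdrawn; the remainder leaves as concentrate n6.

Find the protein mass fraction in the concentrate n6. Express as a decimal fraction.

protein is not removed: 1500×0.527 = 790.5 kg/h of protein enters n6.
Concentrate = 1500 − 280 = 1220 kg/h.
Mass fraction = 790.5/1220 = 0.648.

0.648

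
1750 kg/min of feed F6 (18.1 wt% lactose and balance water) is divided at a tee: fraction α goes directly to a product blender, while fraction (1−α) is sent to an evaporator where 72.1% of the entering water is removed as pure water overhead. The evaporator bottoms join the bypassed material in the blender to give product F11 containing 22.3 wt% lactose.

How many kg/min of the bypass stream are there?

1192 kg/min

All 1750×0.181 = 316.75 kg/min of lactose reaches F11, so F11 = 316.75/0.223 = 1420.4 kg/min and vapour = 329.6 kg/min.
The evaporator receives (1−α)·1750 of feed at 0.819 water and removes 0.721 of that water:
0.721×0.819×(1−α)×1750 = 329.6
(1−α) = 329.6/1033.4 = 0.3190;  α = 0.6810.
Bypass flow = 0.6810×1750 = 1191.8 kg/min.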